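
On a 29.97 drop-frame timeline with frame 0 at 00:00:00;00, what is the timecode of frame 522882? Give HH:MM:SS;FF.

Each 10-minute DF block holds 10 × 60 × 30 − 9 × 2 = 17982 frames. 522882 ÷ 17982 → 29 full blocks, remainder 1404.
Within the partial block the first minute is 1800 frames and each further minute 1798, so 0 further minute boundaries passed. Total skipped labels = 18 × 29 + 2 × 0 = 522.
Non-drop label index = 522882 + 522 = 523404; at 30 labels/s that is 04:50:46:24, i.e. DF 04:50:46;24.

04:50:46;24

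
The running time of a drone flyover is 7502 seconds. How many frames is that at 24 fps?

180048 frames

Frames = 7502 × 24 = 180048.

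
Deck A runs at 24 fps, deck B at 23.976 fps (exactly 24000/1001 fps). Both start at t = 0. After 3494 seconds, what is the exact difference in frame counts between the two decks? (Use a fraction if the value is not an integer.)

83856/1001 frames

A emits 24 × 3494 = 83856 frames; B emits 24000/1001 × 3494 = 83856000/1001.
Difference = 83856/1001 frames (≈ 83.7722); B is behind A.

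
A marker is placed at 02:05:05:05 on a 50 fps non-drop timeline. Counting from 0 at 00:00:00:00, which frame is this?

375255

Total seconds to the label: (2 × 3600 + 5 × 60 + 5) = 7505.
Frame index = 7505 × 50 + 5 = 375255.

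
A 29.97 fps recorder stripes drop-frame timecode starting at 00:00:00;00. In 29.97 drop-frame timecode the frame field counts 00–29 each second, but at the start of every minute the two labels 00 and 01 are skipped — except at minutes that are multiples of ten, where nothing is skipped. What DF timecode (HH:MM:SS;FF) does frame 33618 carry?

Each 10-minute DF block holds 10 × 60 × 30 − 9 × 2 = 17982 frames. 33618 ÷ 17982 → 1 full block, remainder 15636.
Within the partial block the first minute is 1800 frames and each further minute 1798, so 8 further minute boundaries passed. Total skipped labels = 18 × 1 + 2 × 8 = 34.
Non-drop label index = 33618 + 34 = 33652; at 30 labels/s that is 00:18:41:22, i.e. DF 00:18:41;22.

00:18:41;22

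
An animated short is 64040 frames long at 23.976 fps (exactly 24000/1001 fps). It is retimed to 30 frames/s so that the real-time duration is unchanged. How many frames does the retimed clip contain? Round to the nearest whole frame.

Frames at target rate = 64040 × (30) / (24000/1001) = 1602601/20 ≈ 80130.050.
Nearest whole frame: 80130.

80130 frames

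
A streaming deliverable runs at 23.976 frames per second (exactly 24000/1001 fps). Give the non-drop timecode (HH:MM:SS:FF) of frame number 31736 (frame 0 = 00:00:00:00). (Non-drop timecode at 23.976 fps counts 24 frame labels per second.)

00:22:02:08

31736 ÷ 24 = 1322 full seconds, remainder 8 frames.
1322 s = 0 h 22 min 2 s.
Timecode: 00:22:02:08.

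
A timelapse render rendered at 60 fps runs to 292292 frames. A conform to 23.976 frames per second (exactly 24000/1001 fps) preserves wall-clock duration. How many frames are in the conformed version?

Target frames = source frames × (target rate / source rate) = 292292 × (24000/1001)/(60) = 292292 × 400/1001 = 116800.

116800 frames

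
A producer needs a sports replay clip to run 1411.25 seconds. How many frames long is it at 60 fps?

Frames = 1411.25 × 60 = 84675.

84675 frames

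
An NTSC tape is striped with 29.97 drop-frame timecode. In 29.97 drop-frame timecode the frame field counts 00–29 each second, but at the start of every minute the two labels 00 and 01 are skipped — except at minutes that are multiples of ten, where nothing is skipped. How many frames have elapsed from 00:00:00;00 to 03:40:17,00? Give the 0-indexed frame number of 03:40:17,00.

396114

As if non-drop at 30 labels/s: (3 × 3600 + 40 × 60 + 17) × 30 + 0 = 396510.
Minute boundaries passed: 220; those not divisible by 10: 220 − 22 = 198; dropped labels = 2 × 198 = 396.
Actual frame index = 396510 − 396 = 396114.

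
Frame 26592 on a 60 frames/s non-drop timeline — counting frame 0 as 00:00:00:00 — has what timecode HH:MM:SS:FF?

00:07:23:12

26592 ÷ 60 = 443 full seconds, remainder 12 frames.
443 s = 0 h 7 min 23 s.
Timecode: 00:07:23:12.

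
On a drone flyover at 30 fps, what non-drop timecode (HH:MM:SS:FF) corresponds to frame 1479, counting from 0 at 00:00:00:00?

1479 ÷ 30 = 49 full seconds, remainder 9 frames.
49 s = 0 h 0 min 49 s.
Timecode: 00:00:49:09.

00:00:49:09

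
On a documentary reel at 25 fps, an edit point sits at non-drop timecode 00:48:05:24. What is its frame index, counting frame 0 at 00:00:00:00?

frame 72149

Total seconds to the label: (0 × 3600 + 48 × 60 + 5) = 2885.
Frame index = 2885 × 25 + 24 = 72149.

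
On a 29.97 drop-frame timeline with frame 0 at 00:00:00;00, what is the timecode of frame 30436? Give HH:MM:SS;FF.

00:16:55;16

Ten DF minutes hold 17982 frames, so frame 30436 lies in block 1 (frames 17982–35963) with 12454 frames into that block.
The block's first minute is 1800 frames and the rest 1798 each; 12454 frames reaches minute 6, so 1 × 18 + 6 × 2 = 30 labels have been skipped so far.
Adding those back, label number 30436 + 30 = 30466 at 30 labels/s is 1015 s + 16 f = 0 h 16 min 55 s frame 16, i.e. 00:16:55;16.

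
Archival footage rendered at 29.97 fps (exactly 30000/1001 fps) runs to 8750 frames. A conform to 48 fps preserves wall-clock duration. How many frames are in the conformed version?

14014 frames

Target frames = source frames × (target rate / source rate) = 8750 × (48)/(30000/1001) = 8750 × 1001/625 = 14014.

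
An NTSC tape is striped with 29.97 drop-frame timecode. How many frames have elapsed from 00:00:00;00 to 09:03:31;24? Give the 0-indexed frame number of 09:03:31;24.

Complete 10-minute blocks: 54, each 17982 frames → 971028.
Remaining 3 whole minutes in the current block: 1800 + 2 × 1798 = 5396 frames.
Within the current minute: 31 × 30 + 24 − 2 = 952 (labels ;00/;01 skipped at this minute). Total = 971028 + 5396 + 952 = 977376.

977376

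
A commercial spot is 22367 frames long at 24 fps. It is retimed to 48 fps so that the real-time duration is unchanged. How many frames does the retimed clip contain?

Frames at target rate = 22367 × (48) / (24) = 44734.

44734 frames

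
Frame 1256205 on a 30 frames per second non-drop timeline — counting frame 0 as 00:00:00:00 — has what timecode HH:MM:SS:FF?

11:37:53:15

1256205 ÷ 30 = 41873 full seconds, remainder 15 frames.
41873 s = 11 h 37 min 53 s.
Timecode: 11:37:53:15.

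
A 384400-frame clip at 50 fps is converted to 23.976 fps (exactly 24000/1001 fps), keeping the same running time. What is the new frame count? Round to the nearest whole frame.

184328 frames

Frames at target rate = 384400 × (24000/1001) / (50) = 184512000/1001 ≈ 184327.672.
Nearest whole frame: 184328.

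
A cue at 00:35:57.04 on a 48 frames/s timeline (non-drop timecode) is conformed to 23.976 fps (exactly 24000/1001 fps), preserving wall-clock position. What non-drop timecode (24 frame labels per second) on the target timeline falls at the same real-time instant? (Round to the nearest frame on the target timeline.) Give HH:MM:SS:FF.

Source frame index: (0×3600 + 35×60 + 57) × 48 + 4 = 103540.
Real time: 103540 / (48) = 25885/12 s.
Target frame: (25885/12) × (24000/1001) = 51770000/1001 ≈ 51718.282 → 51718.
At 24 labels/s: frame 51718 → 00:35:54:22.

00:35:54:22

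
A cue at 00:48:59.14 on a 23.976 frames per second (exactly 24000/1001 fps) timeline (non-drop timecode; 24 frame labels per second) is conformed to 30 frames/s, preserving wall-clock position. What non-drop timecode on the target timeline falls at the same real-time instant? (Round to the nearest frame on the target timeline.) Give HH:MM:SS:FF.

Source frame index: (0×3600 + 48×60 + 59) × 24 + 14 = 70550.
Real time: 70550 / (24000/1001) = 1412411/480 s.
Target frame: (1412411/480) × (30) = 1412411/16 ≈ 88275.688 → 88276.
At 30 labels/s: frame 88276 → 00:49:02:16.

00:49:02:16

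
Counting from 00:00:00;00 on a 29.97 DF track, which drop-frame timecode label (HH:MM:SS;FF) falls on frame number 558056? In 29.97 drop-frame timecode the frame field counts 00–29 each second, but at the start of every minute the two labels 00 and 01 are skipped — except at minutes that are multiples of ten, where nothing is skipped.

05:10:20;14

Ten DF minutes hold 17982 frames, so frame 558056 lies in block 31 (frames 557442–575423) with 614 frames into that block.
The block's first minute is 1800 frames and the rest 1798 each; 614 frames reaches minute 0, so 31 × 18 + 0 × 2 = 558 labels have been skipped so far.
Adding those back, label number 558056 + 558 = 558614 at 30 labels/s is 18620 s + 14 f = 5 h 10 min 20 s frame 14, i.e. 05:10:20;14.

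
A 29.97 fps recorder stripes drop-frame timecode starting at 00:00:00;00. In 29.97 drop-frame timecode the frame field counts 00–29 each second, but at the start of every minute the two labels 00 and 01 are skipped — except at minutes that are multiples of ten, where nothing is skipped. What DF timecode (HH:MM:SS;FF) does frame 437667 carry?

Ten DF minutes hold 17982 frames, so frame 437667 lies in block 24 (frames 431568–449549) with 6099 frames into that block.
The block's first minute is 1800 frames and the rest 1798 each; 6099 frames reaches minute 3, so 24 × 18 + 3 × 2 = 438 labels have been skipped so far.
Adding those back, label number 437667 + 438 = 438105 at 30 labels/s is 14603 s + 15 f = 4 h 3 min 23 s frame 15, i.e. 04:03:23;15.

04:03:23;15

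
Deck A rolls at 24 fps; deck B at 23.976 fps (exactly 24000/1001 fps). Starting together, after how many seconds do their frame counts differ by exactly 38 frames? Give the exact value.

The gap grows by |24000/1001 − 24| = 24/1001 frames per second.
Time for a 38-frame gap: 38 ÷ (24/1001) = 19019/12 s.

19019/12 seconds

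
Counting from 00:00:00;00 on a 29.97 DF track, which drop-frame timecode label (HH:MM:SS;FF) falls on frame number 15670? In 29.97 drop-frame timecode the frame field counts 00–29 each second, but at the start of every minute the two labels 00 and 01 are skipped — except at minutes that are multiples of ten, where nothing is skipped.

Ten DF minutes hold 17982 frames, so frame 15670 lies in block 0 (frames 0–17981) with 15670 frames into that block.
The block's first minute is 1800 frames and the rest 1798 each; 15670 frames reaches minute 8, so 0 × 18 + 8 × 2 = 16 labels have been skipped so far.
Adding those back, label number 15670 + 16 = 15686 at 30 labels/s is 522 s + 26 f = 0 h 8 min 42 s frame 26, i.e. 00:08:42;26.

00:08:42;26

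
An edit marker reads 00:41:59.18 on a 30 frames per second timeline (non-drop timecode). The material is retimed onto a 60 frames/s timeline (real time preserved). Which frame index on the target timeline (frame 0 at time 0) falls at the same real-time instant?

Source frame index: (0×3600 + 41×60 + 59) × 30 + 18 = 75588.
Real time: 75588 / (30) = 12598/5 s.
Target frame: (12598/5) × (60) = 151176.

frame 151176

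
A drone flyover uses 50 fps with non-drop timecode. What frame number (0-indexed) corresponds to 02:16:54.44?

Total seconds to the label: (2 × 3600 + 16 × 60 + 54) = 8214.
Frame index = 8214 × 50 + 44 = 410744.

410744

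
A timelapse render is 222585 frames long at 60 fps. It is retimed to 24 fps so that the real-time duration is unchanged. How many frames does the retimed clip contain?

89034 frames

Frames at target rate = 222585 × (24) / (60) = 89034.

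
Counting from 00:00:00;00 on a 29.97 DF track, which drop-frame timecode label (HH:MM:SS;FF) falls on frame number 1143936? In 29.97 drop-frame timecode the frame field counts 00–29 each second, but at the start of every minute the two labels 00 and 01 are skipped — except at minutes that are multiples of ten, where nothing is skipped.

10:36:09;12

Each 10-minute DF block holds 10 × 60 × 30 − 9 × 2 = 17982 frames. 1143936 ÷ 17982 → 63 full blocks, remainder 11070.
Within the partial block the first minute is 1800 frames and each further minute 1798, so 6 further minute boundaries passed. Total skipped labels = 18 × 63 + 2 × 6 = 1146.
Non-drop label index = 1143936 + 1146 = 1145082; at 30 labels/s that is 10:36:09:12, i.e. DF 10:36:09;12.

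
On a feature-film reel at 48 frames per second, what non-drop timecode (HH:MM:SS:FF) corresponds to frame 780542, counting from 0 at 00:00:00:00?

780542 ÷ 48 = 16261 full seconds, remainder 14 frames.
16261 s = 4 h 31 min 1 s.
Timecode: 04:31:01:14.

04:31:01:14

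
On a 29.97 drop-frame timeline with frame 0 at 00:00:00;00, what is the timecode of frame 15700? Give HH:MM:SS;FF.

00:08:43;26

Ten DF minutes hold 17982 frames, so frame 15700 lies in block 0 (frames 0–17981) with 15700 frames into that block.
The block's first minute is 1800 frames and the rest 1798 each; 15700 frames reaches minute 8, so 0 × 18 + 8 × 2 = 16 labels have been skipped so far.
Adding those back, label number 15700 + 16 = 15716 at 30 labels/s is 523 s + 26 f = 0 h 8 min 43 s frame 26, i.e. 00:08:43;26.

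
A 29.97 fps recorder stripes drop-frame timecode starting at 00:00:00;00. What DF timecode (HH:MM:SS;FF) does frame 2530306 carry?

23:27:08;00

Ten DF minutes hold 17982 frames, so frame 2530306 lies in block 140 (frames 2517480–2535461) with 12826 frames into that block.
The block's first minute is 1800 frames and the rest 1798 each; 12826 frames reaches minute 7, so 140 × 18 + 7 × 2 = 2534 labels have been skipped so far.
Adding those back, label number 2530306 + 2534 = 2532840 at 30 labels/s is 84428 s + 0 f = 23 h 27 min 8 s frame 0, i.e. 23:27:08;00.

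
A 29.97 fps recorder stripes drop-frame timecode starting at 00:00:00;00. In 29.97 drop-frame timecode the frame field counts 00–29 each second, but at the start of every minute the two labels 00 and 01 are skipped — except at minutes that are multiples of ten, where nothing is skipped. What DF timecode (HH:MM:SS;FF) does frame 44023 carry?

Ten DF minutes hold 17982 frames, so frame 44023 lies in block 2 (frames 35964–53945) with 8059 frames into that block.
The block's first minute is 1800 frames and the rest 1798 each; 8059 frames reaches minute 4, so 2 × 18 + 4 × 2 = 44 labels have been skipped so far.
Adding those back, label number 44023 + 44 = 44067 at 30 labels/s is 1468 s + 27 f = 0 h 24 min 28 s frame 27, i.e. 00:24:28;27.

00:24:28;27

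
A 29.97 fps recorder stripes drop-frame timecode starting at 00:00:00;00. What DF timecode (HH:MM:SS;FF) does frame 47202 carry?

Ten DF minutes hold 17982 frames, so frame 47202 lies in block 2 (frames 35964–53945) with 11238 frames into that block.
The block's first minute is 1800 frames and the rest 1798 each; 11238 frames reaches minute 6, so 2 × 18 + 6 × 2 = 48 labels have been skipped so far.
Adding those back, label number 47202 + 48 = 47250 at 30 labels/s is 1575 s + 0 f = 0 h 26 min 15 s frame 0, i.e. 00:26:15;00.

00:26:15;00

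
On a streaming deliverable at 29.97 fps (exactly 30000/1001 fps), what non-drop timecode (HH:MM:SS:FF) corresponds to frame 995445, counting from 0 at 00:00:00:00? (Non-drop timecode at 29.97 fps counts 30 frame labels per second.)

09:13:01:15

995445 ÷ 30 = 33181 full seconds, remainder 15 frames.
33181 s = 9 h 13 min 1 s.
Timecode: 09:13:01:15.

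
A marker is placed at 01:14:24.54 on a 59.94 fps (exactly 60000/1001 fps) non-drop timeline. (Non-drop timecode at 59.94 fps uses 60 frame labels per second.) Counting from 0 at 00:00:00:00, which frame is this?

267894

Total seconds to the label: (1 × 3600 + 14 × 60 + 24) = 4464.
Frame index = 4464 × 60 + 54 = 267894.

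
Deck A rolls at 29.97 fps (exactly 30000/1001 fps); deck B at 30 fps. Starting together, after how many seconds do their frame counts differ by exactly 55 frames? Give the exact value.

11011/6 seconds

The gap grows by |30 − 30000/1001| = 30/1001 frames per second.
Time for a 55-frame gap: 55 ÷ (30/1001) = 11011/6 s.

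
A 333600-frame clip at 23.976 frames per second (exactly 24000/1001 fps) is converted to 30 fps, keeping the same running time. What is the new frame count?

417417 frames

Target frames = source frames × (target rate / source rate) = 333600 × (30)/(24000/1001) = 333600 × 1001/800 = 417417.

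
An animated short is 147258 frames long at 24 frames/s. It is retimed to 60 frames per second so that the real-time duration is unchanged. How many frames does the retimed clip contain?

368145 frames

Target frames = source frames × (target rate / source rate) = 147258 × (60)/(24) = 147258 × 5/2 = 368145.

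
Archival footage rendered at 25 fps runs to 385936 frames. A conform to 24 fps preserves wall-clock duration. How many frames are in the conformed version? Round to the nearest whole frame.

370499 frames

Frames at target rate = 385936 × (24) / (25) = 9262464/25 ≈ 370498.560.
Nearest whole frame: 370499.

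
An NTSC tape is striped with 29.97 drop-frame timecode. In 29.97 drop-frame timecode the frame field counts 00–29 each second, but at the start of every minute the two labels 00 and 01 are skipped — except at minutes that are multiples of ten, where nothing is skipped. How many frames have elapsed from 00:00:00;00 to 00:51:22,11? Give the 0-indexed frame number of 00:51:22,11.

As if non-drop at 30 labels/s: (0 × 3600 + 51 × 60 + 22) × 30 + 11 = 92471.
Minute boundaries passed: 51; those not divisible by 10: 51 − 5 = 46; dropped labels = 2 × 46 = 92.
Actual frame index = 92471 − 92 = 92379.

92379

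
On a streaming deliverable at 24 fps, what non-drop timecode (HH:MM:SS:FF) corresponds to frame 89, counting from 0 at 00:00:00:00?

00:00:03:17

89 ÷ 24 = 3 full seconds, remainder 17 frames.
3 s = 0 h 0 min 3 s.
Timecode: 00:00:03:17.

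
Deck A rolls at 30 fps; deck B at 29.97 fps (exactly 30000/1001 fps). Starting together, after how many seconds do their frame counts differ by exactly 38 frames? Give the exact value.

19019/15 seconds

The gap grows by |30000/1001 − 30| = 30/1001 frames per second.
Time for a 38-frame gap: 38 ÷ (30/1001) = 19019/15 s.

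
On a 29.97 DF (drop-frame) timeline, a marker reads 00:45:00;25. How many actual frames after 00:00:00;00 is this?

80943

Complete 10-minute blocks: 4, each 17982 frames → 71928.
Remaining 5 whole minutes in the current block: 1800 + 4 × 1798 = 8992 frames.
Within the current minute: 0 × 30 + 25 − 2 = 23 (labels ;00/;01 skipped at this minute). Total = 71928 + 8992 + 23 = 80943.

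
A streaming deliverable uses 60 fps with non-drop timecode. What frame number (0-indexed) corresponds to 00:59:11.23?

Total seconds to the label: (0 × 3600 + 59 × 60 + 11) = 3551.
Frame index = 3551 × 60 + 23 = 213083.

213083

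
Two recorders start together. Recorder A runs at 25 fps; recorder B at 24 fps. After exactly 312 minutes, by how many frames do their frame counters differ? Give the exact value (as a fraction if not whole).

312 min = 18720 s.
A emits 25 × 18720 = 468000 frames; B emits 24 × 18720 = 449280.
Difference = 18720 frames; B is behind A.

18720 frames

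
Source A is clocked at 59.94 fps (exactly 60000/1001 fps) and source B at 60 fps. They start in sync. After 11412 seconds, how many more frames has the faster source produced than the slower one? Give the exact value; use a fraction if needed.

A emits 60000/1001 × 11412 = 684720000/1001 frames; B emits 60 × 11412 = 684720.
Difference = 684720/1001 frames (≈ 684.0360); B is ahead of A.

684720/1001 frames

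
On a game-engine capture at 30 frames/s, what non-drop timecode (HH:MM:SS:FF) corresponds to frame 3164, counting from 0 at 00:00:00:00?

3164 ÷ 30 = 105 full seconds, remainder 14 frames.
105 s = 0 h 1 min 45 s.
Timecode: 00:01:45:14.

00:01:45:14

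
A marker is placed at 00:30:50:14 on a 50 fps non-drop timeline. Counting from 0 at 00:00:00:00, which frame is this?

Total seconds to the label: (0 × 3600 + 30 × 60 + 50) = 1850.
Frame index = 1850 × 50 + 14 = 92514.

frame 92514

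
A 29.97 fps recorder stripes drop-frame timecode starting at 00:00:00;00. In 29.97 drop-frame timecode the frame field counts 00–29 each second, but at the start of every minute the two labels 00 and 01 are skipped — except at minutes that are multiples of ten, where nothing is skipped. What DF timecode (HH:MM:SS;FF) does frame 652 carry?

00:00:21;22

Each 10-minute DF block holds 10 × 60 × 30 − 9 × 2 = 17982 frames. 652 ÷ 17982 → 0 full blocks, remainder 652.
Within the partial block the first minute is 1800 frames and each further minute 1798, so 0 further minute boundaries passed. Total skipped labels = 18 × 0 + 2 × 0 = 0.
Non-drop label index = 652 + 0 = 652; at 30 labels/s that is 00:00:21:22, i.e. DF 00:00:21;22.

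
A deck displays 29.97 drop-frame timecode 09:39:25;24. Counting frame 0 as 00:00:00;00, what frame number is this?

As if non-drop at 30 labels/s: (9 × 3600 + 39 × 60 + 25) × 30 + 24 = 1042974.
Minute boundaries passed: 579; those not divisible by 10: 579 − 57 = 522; dropped labels = 2 × 522 = 1044.
Actual frame index = 1042974 − 1044 = 1041930.

1041930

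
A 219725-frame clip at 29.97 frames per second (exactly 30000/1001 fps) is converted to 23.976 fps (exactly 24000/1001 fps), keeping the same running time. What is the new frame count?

175780 frames

Target frames = source frames × (target rate / source rate) = 219725 × (24000/1001)/(30000/1001) = 219725 × 4/5 = 175780.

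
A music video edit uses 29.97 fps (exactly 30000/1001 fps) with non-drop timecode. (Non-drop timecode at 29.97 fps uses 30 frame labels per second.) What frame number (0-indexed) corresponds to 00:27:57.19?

frame 50329

Total seconds to the label: (0 × 3600 + 27 × 60 + 57) = 1677.
Frame index = 1677 × 30 + 19 = 50329.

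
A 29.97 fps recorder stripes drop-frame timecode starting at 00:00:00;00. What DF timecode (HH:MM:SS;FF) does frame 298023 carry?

02:45:44;01

Ten DF minutes hold 17982 frames, so frame 298023 lies in block 16 (frames 287712–305693) with 10311 frames into that block.
The block's first minute is 1800 frames and the rest 1798 each; 10311 frames reaches minute 5, so 16 × 18 + 5 × 2 = 298 labels have been skipped so far.
Adding those back, label number 298023 + 298 = 298321 at 30 labels/s is 9944 s + 1 f = 2 h 45 min 44 s frame 1, i.e. 02:45:44;01.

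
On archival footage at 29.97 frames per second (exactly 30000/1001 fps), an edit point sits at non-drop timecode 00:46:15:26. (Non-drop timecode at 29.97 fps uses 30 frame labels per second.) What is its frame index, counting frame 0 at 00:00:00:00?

frame 83276

Total seconds to the label: (0 × 3600 + 46 × 60 + 15) = 2775.
Frame index = 2775 × 30 + 26 = 83276.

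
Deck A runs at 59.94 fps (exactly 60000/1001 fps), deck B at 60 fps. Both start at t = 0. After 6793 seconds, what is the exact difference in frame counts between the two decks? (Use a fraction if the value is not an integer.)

407580/1001 frames

A emits 60000/1001 × 6793 = 407580000/1001 frames; B emits 60 × 6793 = 407580.
Difference = 407580/1001 frames (≈ 407.1728); B is ahead of A.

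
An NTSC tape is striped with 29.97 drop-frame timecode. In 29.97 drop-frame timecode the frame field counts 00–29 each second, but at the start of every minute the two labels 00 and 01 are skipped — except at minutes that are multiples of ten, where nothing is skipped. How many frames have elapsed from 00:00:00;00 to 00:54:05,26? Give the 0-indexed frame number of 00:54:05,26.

97278

As if non-drop at 30 labels/s: (0 × 3600 + 54 × 60 + 5) × 30 + 26 = 97376.
Minute boundaries passed: 54; those not divisible by 10: 54 − 5 = 49; dropped labels = 2 × 49 = 98.
Actual frame index = 97376 − 98 = 97278.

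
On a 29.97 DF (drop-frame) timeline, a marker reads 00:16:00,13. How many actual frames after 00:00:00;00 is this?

As if non-drop at 30 labels/s: (0 × 3600 + 16 × 60 + 0) × 30 + 13 = 28813.
Minute boundaries passed: 16; those not divisible by 10: 16 − 1 = 15; dropped labels = 2 × 15 = 30.
Actual frame index = 28813 − 30 = 28783.

28783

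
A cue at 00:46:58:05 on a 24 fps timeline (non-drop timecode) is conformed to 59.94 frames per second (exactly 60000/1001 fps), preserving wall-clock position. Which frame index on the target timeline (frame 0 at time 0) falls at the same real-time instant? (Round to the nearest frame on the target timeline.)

Source frame index: (0×3600 + 46×60 + 58) × 24 + 5 = 67637.
Real time: 67637 / (24) = 67637/24 s.
Target frame: (67637/24) × (60000/1001) = 169092500/1001 ≈ 168923.576 → 168924.

frame 168924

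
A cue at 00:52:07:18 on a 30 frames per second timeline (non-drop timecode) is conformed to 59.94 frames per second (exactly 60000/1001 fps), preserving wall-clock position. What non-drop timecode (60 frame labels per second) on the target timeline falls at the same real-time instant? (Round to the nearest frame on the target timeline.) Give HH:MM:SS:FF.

00:52:04:29

Source frame index: (0×3600 + 52×60 + 7) × 30 + 18 = 93828.
Real time: 93828 / (30) = 15638/5 s.
Target frame: (15638/5) × (60000/1001) = 26808000/143 ≈ 187468.531 → 187469.
At 60 labels/s: frame 187469 → 00:52:04:29.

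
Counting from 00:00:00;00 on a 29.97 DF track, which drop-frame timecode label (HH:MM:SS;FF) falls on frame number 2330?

00:01:17;22

Each 10-minute DF block holds 10 × 60 × 30 − 9 × 2 = 17982 frames. 2330 ÷ 17982 → 0 full blocks, remainder 2330.
Within the partial block the first minute is 1800 frames and each further minute 1798, so 1 further minute boundary passed. Total skipped labels = 18 × 0 + 2 × 1 = 2.
Non-drop label index = 2330 + 2 = 2332; at 30 labels/s that is 00:01:17:22, i.e. DF 00:01:17;22.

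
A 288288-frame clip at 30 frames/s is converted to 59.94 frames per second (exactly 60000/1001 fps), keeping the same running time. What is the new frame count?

576000 frames

Target frames = source frames × (target rate / source rate) = 288288 × (60000/1001)/(30) = 288288 × 2000/1001 = 576000.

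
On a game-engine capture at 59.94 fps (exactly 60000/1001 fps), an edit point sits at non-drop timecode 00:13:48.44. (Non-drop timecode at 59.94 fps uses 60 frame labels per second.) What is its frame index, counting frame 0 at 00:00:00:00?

49724

Total seconds to the label: (0 × 3600 + 13 × 60 + 48) = 828.
Frame index = 828 × 60 + 44 = 49724.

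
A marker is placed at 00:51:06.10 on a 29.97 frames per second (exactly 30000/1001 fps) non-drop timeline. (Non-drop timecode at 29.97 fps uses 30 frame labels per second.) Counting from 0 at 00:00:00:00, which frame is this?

91990

Total seconds to the label: (0 × 3600 + 51 × 60 + 6) = 3066.
Frame index = 3066 × 30 + 10 = 91990.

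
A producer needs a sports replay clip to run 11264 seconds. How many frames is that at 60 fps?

Frames = 11264 × 60 = 675840.

675840 frames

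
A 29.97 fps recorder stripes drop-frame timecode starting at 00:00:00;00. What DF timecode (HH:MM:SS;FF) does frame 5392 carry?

Each 10-minute DF block holds 10 × 60 × 30 − 9 × 2 = 17982 frames. 5392 ÷ 17982 → 0 full blocks, remainder 5392.
Within the partial block the first minute is 1800 frames and each further minute 1798, so 2 further minute boundaries passed. Total skipped labels = 18 × 0 + 2 × 2 = 4.
Non-drop label index = 5392 + 4 = 5396; at 30 labels/s that is 00:02:59:26, i.e. DF 00:02:59;26.

00:02:59;26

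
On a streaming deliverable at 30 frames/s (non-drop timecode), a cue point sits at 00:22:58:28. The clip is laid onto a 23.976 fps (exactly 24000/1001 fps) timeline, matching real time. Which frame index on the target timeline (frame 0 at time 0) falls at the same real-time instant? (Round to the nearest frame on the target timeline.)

Source frame index: (0×3600 + 22×60 + 58) × 30 + 28 = 41368.
Real time: 41368 / (30) = 20684/15 s.
Target frame: (20684/15) × (24000/1001) = 33094400/1001 ≈ 33061.339 → 33061.

frame 33061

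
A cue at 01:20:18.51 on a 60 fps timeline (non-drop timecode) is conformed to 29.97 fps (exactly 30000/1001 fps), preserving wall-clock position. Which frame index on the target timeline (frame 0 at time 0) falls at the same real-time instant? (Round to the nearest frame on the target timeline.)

frame 144421

Source frame index: (1×3600 + 20×60 + 18) × 60 + 51 = 289131.
Real time: 289131 / (60) = 96377/20 s.
Target frame: (96377/20) × (30000/1001) = 144565500/1001 ≈ 144421.079 → 144421.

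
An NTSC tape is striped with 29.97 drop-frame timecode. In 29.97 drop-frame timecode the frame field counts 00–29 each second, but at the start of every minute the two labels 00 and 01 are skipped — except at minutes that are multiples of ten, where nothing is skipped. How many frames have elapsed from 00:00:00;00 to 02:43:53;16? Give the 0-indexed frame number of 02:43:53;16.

As if non-drop at 30 labels/s: (2 × 3600 + 43 × 60 + 53) × 30 + 16 = 295006.
Minute boundaries passed: 163; those not divisible by 10: 163 − 16 = 147; dropped labels = 2 × 147 = 294.
Actual frame index = 295006 − 294 = 294712.

294712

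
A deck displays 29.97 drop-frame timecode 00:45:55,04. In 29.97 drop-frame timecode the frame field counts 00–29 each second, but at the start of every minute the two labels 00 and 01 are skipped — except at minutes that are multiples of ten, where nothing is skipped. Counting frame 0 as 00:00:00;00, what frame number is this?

Complete 10-minute blocks: 4, each 17982 frames → 71928.
Remaining 5 whole minutes in the current block: 1800 + 4 × 1798 = 8992 frames.
Within the current minute: 55 × 30 + 4 − 2 = 1652 (labels ;00/;01 skipped at this minute). Total = 71928 + 8992 + 1652 = 82572.

82572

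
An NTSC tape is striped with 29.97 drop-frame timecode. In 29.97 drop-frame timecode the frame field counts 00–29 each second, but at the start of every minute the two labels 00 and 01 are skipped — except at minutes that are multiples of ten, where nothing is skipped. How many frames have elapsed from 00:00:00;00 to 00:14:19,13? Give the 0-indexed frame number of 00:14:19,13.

Complete 10-minute blocks: 1, each 17982 frames → 17982.
Remaining 4 whole minutes in the current block: 1800 + 3 × 1798 = 7194 frames.
Within the current minute: 19 × 30 + 13 − 2 = 581 (labels ;00/;01 skipped at this minute). Total = 17982 + 7194 + 581 = 25757.

25757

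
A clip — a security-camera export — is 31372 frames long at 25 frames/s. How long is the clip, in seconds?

1254.88 seconds

Running time = 31372 / (25) = 1254.88 s.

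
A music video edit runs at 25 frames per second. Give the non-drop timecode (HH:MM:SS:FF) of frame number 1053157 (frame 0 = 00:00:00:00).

11:42:06:07

1053157 ÷ 25 = 42126 full seconds, remainder 7 frames.
42126 s = 11 h 42 min 6 s.
Timecode: 11:42:06:07.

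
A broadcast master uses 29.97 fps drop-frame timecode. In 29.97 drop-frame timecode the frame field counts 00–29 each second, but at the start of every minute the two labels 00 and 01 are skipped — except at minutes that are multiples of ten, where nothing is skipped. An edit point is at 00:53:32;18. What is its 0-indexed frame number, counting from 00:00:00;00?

96282

As if non-drop at 30 labels/s: (0 × 3600 + 53 × 60 + 32) × 30 + 18 = 96378.
Minute boundaries passed: 53; those not divisible by 10: 53 − 5 = 48; dropped labels = 2 × 48 = 96.
Actual frame index = 96378 − 96 = 96282.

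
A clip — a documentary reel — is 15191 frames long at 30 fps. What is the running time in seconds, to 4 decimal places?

506.3667 seconds

Running time = 15191 × 1/30 = 15191/30 s ≈ 506.3667 s.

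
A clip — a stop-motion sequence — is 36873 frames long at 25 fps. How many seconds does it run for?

1474.92 seconds

Running time = 36873 / (25) = 1474.92 s.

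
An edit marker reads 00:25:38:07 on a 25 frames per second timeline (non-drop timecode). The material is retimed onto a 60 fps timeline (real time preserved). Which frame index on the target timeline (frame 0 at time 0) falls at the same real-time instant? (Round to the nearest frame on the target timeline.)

Source frame index: (0×3600 + 25×60 + 38) × 25 + 7 = 38457.
Real time: 38457 / (25) = 38457/25 s.
Target frame: (38457/25) × (60) = 461484/5 ≈ 92296.800 → 92297.

frame 92297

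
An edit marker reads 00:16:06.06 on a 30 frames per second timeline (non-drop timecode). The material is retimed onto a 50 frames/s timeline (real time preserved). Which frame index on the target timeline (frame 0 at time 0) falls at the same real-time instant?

frame 48310

Source frame index: (0×3600 + 16×60 + 6) × 30 + 6 = 28986.
Real time: 28986 / (30) = 4831/5 s.
Target frame: (4831/5) × (50) = 48310.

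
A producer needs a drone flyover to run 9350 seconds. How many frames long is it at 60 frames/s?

561000 frames

Frames = 9350 × 60 = 561000.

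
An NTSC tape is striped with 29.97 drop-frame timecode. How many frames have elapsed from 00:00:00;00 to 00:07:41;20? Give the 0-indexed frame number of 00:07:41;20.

13836

Complete 10-minute blocks: 0, each 17982 frames → 0.
Remaining 7 whole minutes in the current block: 1800 + 6 × 1798 = 12588 frames.
Within the current minute: 41 × 30 + 20 − 2 = 1248 (labels ;00/;01 skipped at this minute). Total = 0 + 12588 + 1248 = 13836.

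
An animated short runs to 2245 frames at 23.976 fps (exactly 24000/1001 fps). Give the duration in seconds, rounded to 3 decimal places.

93.635 seconds

Running time = 2245 × 1001/24000 = 449449/4800 s ≈ 93.635 s.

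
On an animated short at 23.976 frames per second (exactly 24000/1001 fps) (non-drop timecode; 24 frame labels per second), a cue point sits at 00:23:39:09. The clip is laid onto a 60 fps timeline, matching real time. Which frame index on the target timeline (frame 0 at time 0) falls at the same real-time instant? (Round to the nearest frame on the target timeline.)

Source frame index: (0×3600 + 23×60 + 39) × 24 + 9 = 34065.
Real time: 34065 / (24000/1001) = 2273271/1600 s.
Target frame: (2273271/1600) × (60) = 6819813/80 ≈ 85247.663 → 85248.

frame 85248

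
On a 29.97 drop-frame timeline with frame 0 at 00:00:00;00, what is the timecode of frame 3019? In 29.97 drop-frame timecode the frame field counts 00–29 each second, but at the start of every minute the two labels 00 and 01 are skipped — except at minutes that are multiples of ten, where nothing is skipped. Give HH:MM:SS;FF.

00:01:40;21

Ten DF minutes hold 17982 frames, so frame 3019 lies in block 0 (frames 0–17981) with 3019 frames into that block.
The block's first minute is 1800 frames and the rest 1798 each; 3019 frames reaches minute 1, so 0 × 18 + 1 × 2 = 2 labels have been skipped so far.
Adding those back, label number 3019 + 2 = 3021 at 30 labels/s is 100 s + 21 f = 0 h 1 min 40 s frame 21, i.e. 00:01:40;21.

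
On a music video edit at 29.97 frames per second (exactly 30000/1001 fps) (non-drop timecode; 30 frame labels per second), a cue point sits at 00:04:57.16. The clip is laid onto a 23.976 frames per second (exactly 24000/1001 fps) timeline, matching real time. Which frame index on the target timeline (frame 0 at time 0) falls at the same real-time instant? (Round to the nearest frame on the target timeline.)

Source frame index: (0×3600 + 4×60 + 57) × 30 + 16 = 8926.
Real time: 8926 / (30000/1001) = 4467463/15000 s.
Target frame: (4467463/15000) × (24000/1001) = 35704/5 ≈ 7140.800 → 7141.

frame 7141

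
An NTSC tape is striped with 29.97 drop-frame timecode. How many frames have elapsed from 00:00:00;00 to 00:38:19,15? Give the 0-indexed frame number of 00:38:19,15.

Complete 10-minute blocks: 3, each 17982 frames → 53946.
Remaining 8 whole minutes in the current block: 1800 + 7 × 1798 = 14386 frames.
Within the current minute: 19 × 30 + 15 − 2 = 583 (labels ;00/;01 skipped at this minute). Total = 53946 + 14386 + 583 = 68915.

68915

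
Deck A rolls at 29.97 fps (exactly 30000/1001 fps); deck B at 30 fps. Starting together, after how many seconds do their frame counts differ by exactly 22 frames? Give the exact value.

The gap grows by |30 − 30000/1001| = 30/1001 frames per second.
Time for a 22-frame gap: 22 ÷ (30/1001) = 11011/15 s.

11011/15 seconds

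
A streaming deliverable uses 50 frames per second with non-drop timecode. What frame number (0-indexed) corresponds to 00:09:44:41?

Total seconds to the label: (0 × 3600 + 9 × 60 + 44) = 584.
Frame index = 584 × 50 + 41 = 29241.

29241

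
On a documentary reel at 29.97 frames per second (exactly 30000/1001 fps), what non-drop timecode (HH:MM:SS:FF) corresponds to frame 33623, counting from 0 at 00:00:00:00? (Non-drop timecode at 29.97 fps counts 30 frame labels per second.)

00:18:40:23

33623 ÷ 30 = 1120 full seconds, remainder 23 frames.
1120 s = 0 h 18 min 40 s.
Timecode: 00:18:40:23.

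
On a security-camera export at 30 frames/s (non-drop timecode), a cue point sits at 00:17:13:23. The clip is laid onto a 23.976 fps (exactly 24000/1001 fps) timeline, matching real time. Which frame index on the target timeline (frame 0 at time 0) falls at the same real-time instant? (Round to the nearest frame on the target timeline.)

Source frame index: (0×3600 + 17×60 + 13) × 30 + 23 = 31013.
Real time: 31013 / (30) = 31013/30 s.
Target frame: (31013/30) × (24000/1001) = 24810400/1001 ≈ 24785.614 → 24786.

frame 24786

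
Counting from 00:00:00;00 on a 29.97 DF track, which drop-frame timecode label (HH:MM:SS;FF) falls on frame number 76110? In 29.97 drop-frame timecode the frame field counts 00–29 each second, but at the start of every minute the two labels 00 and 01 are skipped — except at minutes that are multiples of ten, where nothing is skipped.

00:42:19;16

Each 10-minute DF block holds 10 × 60 × 30 − 9 × 2 = 17982 frames. 76110 ÷ 17982 → 4 full blocks, remainder 4182.
Within the partial block the first minute is 1800 frames and each further minute 1798, so 2 further minute boundaries passed. Total skipped labels = 18 × 4 + 2 × 2 = 76.
Non-drop label index = 76110 + 76 = 76186; at 30 labels/s that is 00:42:19:16, i.e. DF 00:42:19;16.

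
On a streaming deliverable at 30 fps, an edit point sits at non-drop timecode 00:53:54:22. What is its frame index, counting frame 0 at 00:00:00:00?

97042

Total seconds to the label: (0 × 3600 + 53 × 60 + 54) = 3234.
Frame index = 3234 × 30 + 22 = 97042.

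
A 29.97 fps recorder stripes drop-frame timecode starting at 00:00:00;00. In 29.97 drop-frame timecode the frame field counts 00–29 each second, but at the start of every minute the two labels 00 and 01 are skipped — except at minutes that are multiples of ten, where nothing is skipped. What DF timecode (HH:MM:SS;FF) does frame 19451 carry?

Each 10-minute DF block holds 10 × 60 × 30 − 9 × 2 = 17982 frames. 19451 ÷ 17982 → 1 full block, remainder 1469.
Within the partial block the first minute is 1800 frames and each further minute 1798, so 0 further minute boundaries passed. Total skipped labels = 18 × 1 + 2 × 0 = 18.
Non-drop label index = 19451 + 18 = 19469; at 30 labels/s that is 00:10:48:29, i.e. DF 00:10:48;29.

00:10:48;29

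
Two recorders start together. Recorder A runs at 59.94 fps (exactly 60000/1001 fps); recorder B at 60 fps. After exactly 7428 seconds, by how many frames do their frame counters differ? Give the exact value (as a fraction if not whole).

445680/1001 frames

A emits 60000/1001 × 7428 = 445680000/1001 frames; B emits 60 × 7428 = 445680.
Difference = 445680/1001 frames (≈ 445.2348); B is ahead of A.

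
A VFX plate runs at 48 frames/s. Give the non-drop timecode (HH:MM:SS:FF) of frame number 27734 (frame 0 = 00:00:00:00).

00:09:37:38

27734 ÷ 48 = 577 full seconds, remainder 38 frames.
577 s = 0 h 9 min 37 s.
Timecode: 00:09:37:38.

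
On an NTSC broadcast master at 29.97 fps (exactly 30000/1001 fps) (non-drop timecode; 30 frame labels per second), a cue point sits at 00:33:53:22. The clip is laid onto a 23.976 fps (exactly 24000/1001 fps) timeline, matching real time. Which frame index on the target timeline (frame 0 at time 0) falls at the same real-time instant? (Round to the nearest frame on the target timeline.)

Source frame index: (0×3600 + 33×60 + 53) × 30 + 22 = 61012.
Real time: 61012 / (30000/1001) = 15268253/7500 s.
Target frame: (15268253/7500) × (24000/1001) = 244048/5 ≈ 48809.600 → 48810.

frame 48810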